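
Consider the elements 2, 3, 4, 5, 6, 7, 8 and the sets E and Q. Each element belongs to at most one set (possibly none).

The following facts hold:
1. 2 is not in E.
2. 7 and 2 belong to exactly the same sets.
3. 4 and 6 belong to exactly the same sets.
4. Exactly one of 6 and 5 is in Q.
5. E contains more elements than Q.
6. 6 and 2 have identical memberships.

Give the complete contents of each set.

E = {3, 8}; Q = {5}

From (1): 2 ∉ E.
(2): 7 matches 2: 7 ∉ E.
(6): 6 matches 2: 6 ∉ E.
(3): 4 matches 6: 4 ∉ E.
Suppose 2 ∈ Q: no assignment then satisfies all the clues, so 2 ∉ Q.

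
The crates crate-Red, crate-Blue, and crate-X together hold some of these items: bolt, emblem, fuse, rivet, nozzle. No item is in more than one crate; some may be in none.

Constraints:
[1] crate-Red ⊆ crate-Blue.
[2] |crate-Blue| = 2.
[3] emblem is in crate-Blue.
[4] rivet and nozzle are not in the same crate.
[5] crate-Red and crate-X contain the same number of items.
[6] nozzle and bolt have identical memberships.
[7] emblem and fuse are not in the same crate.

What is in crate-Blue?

crate-Blue = {emblem, rivet}

From (3): emblem ∈ crate-Blue.
(7): fuse ∉ crate-Blue.
(1) contrapositive: fuse ∉ crate-Red.
Suppose bolt ∈ crate-Blue: no assignment then satisfies all the clues, so bolt ∉ crate-Blue.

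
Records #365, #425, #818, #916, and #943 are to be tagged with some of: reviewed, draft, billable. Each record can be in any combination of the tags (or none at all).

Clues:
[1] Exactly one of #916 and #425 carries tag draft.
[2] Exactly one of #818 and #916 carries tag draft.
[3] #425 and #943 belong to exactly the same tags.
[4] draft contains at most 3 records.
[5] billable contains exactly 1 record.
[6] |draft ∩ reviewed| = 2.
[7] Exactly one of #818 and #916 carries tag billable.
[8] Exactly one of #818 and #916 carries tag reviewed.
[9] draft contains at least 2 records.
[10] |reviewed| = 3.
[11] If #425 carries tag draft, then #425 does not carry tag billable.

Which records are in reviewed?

reviewed = {#425, #916, #943}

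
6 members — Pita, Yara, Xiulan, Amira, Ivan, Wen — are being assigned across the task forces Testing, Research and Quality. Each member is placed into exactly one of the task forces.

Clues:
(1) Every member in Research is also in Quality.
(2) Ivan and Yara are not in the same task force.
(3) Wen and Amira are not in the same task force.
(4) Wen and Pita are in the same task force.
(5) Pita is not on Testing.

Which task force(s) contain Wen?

Wen: Quality

From (5): Pita ∉ Testing.
(4): Wen matches Pita: Wen ∉ Testing.
Suppose Wen ∈ Research: no assignment then satisfies all the clues, so Wen ∉ Research.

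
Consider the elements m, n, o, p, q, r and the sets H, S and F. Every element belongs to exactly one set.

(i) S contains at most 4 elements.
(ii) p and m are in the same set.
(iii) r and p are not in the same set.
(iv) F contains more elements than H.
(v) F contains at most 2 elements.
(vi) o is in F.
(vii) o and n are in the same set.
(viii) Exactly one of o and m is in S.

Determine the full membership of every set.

From (vi): o ∈ F.
(vii): n matches o: n ∉ H.
(vii): n matches o: n ∉ S.
(vii): n matches o: n ∈ F.
(viii) (exactly one): m ∈ S.
(ii): p matches m: p ∉ H.
(ii): p matches m: p ∈ S.
(iii): r ∉ S.
(v): F already has 2, so the rest are out.
Only one set left: r ∈ H.
Suppose q ∈ H: no assignment then satisfies all the clues, so q ∉ H.

H = {r}; S = {m, p, q}; F = {n, o}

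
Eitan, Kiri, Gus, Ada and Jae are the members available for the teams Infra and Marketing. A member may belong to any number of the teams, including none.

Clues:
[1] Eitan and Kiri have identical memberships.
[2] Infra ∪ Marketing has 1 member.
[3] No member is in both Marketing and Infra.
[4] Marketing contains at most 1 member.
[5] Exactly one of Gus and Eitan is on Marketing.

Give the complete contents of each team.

Infra = {}; Marketing = {Gus}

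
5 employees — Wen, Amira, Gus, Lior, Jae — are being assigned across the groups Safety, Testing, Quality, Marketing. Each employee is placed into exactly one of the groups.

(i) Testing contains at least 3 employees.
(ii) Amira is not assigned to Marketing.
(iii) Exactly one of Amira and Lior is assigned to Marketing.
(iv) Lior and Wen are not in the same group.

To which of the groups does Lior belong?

From (ii): Amira ∉ Marketing.
(iii) (exactly one): Lior ∈ Marketing.
(iv): Wen ∉ Marketing.

Lior: Marketing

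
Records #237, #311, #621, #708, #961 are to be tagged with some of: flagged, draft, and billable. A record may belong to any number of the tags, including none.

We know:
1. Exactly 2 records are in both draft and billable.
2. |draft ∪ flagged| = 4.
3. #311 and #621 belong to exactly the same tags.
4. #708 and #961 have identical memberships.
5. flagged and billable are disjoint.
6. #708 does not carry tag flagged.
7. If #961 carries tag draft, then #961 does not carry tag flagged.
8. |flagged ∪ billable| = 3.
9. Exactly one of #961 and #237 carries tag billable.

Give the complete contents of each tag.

flagged = {}; draft = {#311, #621, #708, #961}; billable = {#237, #311, #621}

From (6): #708 ∉ flagged.
(4): #961 matches #708: #961 ∉ flagged.
Suppose #237 ∈ flagged: no assignment then satisfies all the clues, so #237 ∉ flagged.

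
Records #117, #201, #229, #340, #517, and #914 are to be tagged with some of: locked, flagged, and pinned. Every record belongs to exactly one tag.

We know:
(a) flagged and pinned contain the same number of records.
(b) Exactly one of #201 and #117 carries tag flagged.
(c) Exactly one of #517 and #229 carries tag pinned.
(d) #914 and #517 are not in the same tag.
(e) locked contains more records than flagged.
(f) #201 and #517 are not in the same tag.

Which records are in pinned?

pinned = {#517}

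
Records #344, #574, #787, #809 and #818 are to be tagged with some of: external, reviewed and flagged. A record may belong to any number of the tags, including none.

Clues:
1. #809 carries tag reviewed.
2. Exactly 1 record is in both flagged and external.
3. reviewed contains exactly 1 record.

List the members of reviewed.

From (1): #809 ∈ reviewed.
(3): reviewed already has 1, so the rest are out.

reviewed = {#809}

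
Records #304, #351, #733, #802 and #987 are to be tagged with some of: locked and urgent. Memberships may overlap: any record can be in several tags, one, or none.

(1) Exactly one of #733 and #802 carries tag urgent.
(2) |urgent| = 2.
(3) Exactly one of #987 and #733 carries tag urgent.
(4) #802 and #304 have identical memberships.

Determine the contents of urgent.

urgent = {#351, #733}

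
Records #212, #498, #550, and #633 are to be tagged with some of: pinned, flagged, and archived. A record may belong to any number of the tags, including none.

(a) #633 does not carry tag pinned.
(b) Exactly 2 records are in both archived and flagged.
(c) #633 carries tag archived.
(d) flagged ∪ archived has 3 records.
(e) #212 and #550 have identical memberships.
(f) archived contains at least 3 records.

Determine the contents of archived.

archived = {#212, #550, #633}

From (a): #633 ∉ pinned.
From (c): #633 ∈ archived.
Suppose #212 ∉ archived: no assignment then satisfies all the clues, so #212 ∈ archived.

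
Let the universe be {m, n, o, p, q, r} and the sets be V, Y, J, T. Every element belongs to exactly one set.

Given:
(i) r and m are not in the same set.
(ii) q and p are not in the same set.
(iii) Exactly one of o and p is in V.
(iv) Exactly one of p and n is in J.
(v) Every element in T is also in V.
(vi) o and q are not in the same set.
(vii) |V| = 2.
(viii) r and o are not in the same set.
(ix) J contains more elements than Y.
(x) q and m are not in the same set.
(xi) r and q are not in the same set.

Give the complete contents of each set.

V = {p, r}; Y = {q}; J = {m, n, o}; T = {}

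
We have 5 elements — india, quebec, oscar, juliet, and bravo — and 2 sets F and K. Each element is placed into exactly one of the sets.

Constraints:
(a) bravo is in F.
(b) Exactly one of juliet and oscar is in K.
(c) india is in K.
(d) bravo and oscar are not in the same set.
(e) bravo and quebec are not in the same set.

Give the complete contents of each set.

From (a): bravo ∈ F.
From (c): india ∈ K.
(d): oscar ∉ F.
(e): quebec ∉ F.
Only one set left: quebec ∈ K.
Only one set left: oscar ∈ K.
(b) (exactly one): juliet ∉ K.
Only one set left: juliet ∈ F.

F = {bravo, juliet}; K = {india, oscar, quebec}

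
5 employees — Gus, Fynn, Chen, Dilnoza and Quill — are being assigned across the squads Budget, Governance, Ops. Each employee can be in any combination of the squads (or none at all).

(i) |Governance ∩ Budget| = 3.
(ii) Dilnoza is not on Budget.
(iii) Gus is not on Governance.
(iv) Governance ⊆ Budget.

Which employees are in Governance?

From (ii): Dilnoza ∉ Budget.
From (iii): Gus ∉ Governance.
(iv) contrapositive: Dilnoza ∉ Governance.
Suppose Fynn ∉ Governance: no assignment then satisfies all the clues, so Fynn ∈ Governance.

Governance = {Chen, Fynn, Quill}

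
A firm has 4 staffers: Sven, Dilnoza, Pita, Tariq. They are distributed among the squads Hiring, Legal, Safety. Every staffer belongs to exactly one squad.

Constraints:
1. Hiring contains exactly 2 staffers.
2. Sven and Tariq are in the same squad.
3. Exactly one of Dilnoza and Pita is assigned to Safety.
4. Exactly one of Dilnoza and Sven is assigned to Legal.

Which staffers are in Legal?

Legal = {Dilnoza}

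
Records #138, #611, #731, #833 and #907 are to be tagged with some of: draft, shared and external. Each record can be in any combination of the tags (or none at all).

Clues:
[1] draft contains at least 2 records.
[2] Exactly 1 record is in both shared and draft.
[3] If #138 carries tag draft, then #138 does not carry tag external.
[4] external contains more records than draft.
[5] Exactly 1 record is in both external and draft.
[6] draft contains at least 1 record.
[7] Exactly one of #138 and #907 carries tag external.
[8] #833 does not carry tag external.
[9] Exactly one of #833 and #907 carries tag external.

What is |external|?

3

From (8): #833 ∉ external.
(9) (exactly one): #907 ∈ external.
(7) (exactly one): #138 ∉ external.
Suppose #611 ∉ external: no assignment then satisfies all the clues, so #611 ∈ external.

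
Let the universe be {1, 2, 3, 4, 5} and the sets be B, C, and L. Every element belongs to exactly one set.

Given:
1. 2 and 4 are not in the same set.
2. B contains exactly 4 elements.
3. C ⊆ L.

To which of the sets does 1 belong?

1: B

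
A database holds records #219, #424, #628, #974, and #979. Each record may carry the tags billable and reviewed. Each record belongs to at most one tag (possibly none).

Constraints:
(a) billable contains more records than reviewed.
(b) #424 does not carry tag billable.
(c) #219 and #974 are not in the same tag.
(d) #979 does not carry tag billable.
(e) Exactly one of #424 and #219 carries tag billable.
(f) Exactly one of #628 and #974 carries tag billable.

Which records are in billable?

From (b): #424 ∉ billable.
From (d): #979 ∉ billable.
(e) (exactly one): #219 ∈ billable.
(c): #974 ∉ billable.
(f) (exactly one): #628 ∈ billable.

billable = {#219, #628}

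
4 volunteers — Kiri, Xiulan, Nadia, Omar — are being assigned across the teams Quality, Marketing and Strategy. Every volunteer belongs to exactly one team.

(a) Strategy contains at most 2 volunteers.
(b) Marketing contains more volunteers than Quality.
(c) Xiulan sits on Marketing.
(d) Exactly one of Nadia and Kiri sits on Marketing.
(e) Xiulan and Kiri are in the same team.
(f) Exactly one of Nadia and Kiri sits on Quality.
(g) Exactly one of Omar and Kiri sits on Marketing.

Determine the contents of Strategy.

Strategy = {Omar}

From (c): Xiulan ∈ Marketing.
(e): Kiri matches Xiulan: Kiri ∉ Quality.
(e): Kiri matches Xiulan: Kiri ∈ Marketing.
(f) (exactly one): Nadia ∈ Quality.
(g) (exactly one): Omar ∉ Marketing.
Suppose Omar ∉ Strategy: no assignment then satisfies all the clues, so Omar ∈ Strategy.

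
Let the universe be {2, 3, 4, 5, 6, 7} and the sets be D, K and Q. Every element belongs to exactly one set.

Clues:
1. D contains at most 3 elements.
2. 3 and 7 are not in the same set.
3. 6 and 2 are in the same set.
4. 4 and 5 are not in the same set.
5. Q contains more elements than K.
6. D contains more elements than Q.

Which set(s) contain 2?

2: D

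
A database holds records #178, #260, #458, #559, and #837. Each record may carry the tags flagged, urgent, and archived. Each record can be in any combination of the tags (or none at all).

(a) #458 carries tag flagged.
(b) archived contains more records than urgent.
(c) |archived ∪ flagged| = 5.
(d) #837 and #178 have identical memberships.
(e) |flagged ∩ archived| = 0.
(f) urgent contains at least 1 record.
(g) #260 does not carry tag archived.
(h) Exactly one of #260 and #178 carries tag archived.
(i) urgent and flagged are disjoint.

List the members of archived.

archived = {#178, #559, #837}

From (a): #458 ∈ flagged.
From (g): #260 ∉ archived.
(h) (exactly one): #178 ∈ archived.
(i) (disjoint): #458 ∉ urgent.
(d): #837 matches #178: #837 ∈ archived.
Suppose #458 ∈ archived: no assignment then satisfies all the clues, so #458 ∉ archived.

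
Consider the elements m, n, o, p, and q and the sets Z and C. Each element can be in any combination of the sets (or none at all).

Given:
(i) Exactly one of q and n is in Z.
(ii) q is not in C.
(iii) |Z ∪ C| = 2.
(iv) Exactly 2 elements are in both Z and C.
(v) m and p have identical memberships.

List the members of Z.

Z = {n, o}

From (ii): q ∉ C.
Suppose m ∈ Z: no assignment then satisfies all the clues, so m ∉ Z.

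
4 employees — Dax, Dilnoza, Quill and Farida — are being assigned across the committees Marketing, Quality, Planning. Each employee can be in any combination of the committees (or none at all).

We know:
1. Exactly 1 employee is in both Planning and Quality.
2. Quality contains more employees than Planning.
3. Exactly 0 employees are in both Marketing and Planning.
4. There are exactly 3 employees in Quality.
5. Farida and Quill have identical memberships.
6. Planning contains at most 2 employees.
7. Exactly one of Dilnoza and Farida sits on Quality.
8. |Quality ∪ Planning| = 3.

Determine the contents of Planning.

Planning = {Dax}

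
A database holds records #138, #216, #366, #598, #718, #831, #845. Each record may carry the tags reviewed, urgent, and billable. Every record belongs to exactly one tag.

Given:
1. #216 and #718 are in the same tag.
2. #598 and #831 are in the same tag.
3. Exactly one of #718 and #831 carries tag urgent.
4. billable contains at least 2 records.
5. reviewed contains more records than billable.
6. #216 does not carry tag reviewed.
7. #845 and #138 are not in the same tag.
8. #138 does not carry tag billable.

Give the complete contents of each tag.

reviewed = {#138, #598, #831}; urgent = {#216, #718}; billable = {#366, #845}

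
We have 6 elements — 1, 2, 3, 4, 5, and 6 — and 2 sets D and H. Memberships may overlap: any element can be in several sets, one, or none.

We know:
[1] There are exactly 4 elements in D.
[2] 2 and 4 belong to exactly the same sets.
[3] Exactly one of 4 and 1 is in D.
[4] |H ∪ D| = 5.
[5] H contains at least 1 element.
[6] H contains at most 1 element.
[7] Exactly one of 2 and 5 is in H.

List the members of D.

D = {2, 3, 4, 6}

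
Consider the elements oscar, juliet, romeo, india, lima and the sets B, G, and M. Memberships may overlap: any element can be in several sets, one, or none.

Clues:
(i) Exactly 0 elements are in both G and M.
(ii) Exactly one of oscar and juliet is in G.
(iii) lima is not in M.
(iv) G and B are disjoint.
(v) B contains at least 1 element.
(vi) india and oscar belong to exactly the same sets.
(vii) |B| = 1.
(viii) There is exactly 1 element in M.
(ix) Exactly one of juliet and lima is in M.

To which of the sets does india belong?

india: G

From (iii): lima ∉ M.
(ix) (exactly one): juliet ∈ M.
(viii): M already has 1, so the rest are out.
Suppose india ∈ B: no assignment then satisfies all the clues, so india ∉ B.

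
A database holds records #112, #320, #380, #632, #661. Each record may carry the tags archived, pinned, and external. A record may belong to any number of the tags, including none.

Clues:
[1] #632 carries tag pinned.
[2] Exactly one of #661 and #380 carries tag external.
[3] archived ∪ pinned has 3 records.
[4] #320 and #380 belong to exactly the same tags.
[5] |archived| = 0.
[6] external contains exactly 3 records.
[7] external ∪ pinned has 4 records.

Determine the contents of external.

external = {#112, #320, #380}

From (1): #632 ∈ pinned.
(5): archived already has 0, so the rest are out.
Suppose #112 ∉ external: no assignment then satisfies all the clues, so #112 ∈ external.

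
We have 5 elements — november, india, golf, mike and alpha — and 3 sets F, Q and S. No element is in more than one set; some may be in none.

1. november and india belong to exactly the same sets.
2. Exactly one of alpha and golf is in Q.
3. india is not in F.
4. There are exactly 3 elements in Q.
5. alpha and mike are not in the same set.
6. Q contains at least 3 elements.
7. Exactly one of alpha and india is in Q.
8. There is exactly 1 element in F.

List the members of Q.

Q = {golf, india, november}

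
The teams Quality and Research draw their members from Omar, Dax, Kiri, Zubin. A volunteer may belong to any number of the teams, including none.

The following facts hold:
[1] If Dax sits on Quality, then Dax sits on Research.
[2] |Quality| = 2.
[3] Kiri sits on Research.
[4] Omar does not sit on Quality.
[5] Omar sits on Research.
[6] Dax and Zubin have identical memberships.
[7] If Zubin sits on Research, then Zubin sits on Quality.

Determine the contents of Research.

From (3): Kiri ∈ Research.
From (4): Omar ∉ Quality.
From (5): Omar ∈ Research.
Suppose Dax ∉ Research: no assignment then satisfies all the clues, so Dax ∈ Research.

Research = {Dax, Kiri, Omar, Zubin}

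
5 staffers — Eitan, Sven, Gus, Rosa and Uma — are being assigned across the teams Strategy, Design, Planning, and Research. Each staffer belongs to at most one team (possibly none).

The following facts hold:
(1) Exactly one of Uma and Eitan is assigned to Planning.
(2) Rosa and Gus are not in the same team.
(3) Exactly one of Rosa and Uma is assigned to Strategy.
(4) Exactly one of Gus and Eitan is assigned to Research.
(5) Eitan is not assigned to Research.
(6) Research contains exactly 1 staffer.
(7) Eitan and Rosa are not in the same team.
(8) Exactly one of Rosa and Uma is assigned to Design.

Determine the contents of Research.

Research = {Gus}

From (5): Eitan ∉ Research.
(4) (exactly one): Gus ∈ Research.
(6): Research already has 1, so the rest are out.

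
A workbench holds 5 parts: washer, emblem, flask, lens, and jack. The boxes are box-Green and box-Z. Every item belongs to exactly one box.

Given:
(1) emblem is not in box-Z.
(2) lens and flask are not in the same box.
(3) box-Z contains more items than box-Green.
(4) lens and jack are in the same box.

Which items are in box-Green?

box-Green = {emblem, flask}

From (1): emblem ∉ box-Z.
Only one box left: emblem ∈ box-Green.
Suppose washer ∈ box-Green: no assignment then satisfies all the clues, so washer ∉ box-Green.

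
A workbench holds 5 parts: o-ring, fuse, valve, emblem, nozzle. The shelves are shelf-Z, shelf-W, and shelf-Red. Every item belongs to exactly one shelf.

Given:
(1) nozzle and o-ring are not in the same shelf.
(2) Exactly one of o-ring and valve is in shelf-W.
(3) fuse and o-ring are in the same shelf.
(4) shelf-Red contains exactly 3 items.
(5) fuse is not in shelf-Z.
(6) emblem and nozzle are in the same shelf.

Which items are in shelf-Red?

shelf-Red = {emblem, nozzle, valve}

From (5): fuse ∉ shelf-Z.
(3): o-ring matches fuse: o-ring ∉ shelf-Z.
Suppose o-ring ∈ shelf-Red: no assignment then satisfies all the clues, so o-ring ∉ shelf-Red.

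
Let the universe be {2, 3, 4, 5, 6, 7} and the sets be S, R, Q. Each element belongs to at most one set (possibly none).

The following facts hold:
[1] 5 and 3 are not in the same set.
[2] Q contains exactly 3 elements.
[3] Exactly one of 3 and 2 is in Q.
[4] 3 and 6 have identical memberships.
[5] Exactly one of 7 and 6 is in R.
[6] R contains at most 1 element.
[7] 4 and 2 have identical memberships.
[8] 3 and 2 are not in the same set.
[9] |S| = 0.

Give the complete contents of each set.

S = {}; R = {7}; Q = {2, 4, 5}

(9): S already has 0, so the rest are out.
Suppose 2 ∈ R: no assignment then satisfies all the clues, so 2 ∉ R.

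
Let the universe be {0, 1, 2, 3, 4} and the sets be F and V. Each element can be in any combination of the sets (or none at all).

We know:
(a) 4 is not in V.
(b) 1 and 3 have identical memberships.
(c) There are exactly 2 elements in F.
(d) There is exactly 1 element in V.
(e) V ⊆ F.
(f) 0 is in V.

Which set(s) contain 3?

From (a): 4 ∉ V.
From (f): 0 ∈ V.
(d): V already has 1, so the rest are out.
(e) with 0 ∈ V: 0 ∈ F.
Suppose 3 ∈ F: no assignment then satisfies all the clues, so 3 ∉ F.

3: none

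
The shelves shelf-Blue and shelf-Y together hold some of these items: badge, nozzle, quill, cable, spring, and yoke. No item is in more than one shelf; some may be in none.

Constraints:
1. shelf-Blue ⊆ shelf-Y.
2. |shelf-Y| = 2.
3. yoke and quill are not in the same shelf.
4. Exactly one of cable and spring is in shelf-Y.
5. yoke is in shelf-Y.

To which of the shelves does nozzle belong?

nozzle: none

From (5): yoke ∈ shelf-Y.
(3): quill ∉ shelf-Y.
(1) contrapositive: quill ∉ shelf-Blue.
Suppose nozzle ∈ shelf-Blue: no assignment then satisfies all the clues, so nozzle ∉ shelf-Blue.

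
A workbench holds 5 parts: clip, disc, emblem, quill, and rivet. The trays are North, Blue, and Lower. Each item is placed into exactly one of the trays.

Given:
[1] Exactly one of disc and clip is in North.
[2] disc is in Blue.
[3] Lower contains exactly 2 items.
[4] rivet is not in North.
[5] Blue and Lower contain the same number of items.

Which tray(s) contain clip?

clip: North

From (2): disc ∈ Blue.
From (4): rivet ∉ North.
(1) (exactly one): clip ∈ North.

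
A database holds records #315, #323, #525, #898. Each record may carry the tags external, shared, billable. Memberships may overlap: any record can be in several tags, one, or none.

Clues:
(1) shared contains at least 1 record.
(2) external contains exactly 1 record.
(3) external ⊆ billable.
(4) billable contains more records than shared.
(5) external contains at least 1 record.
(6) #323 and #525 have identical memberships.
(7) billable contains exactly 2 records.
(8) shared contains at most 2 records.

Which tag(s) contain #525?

#525: none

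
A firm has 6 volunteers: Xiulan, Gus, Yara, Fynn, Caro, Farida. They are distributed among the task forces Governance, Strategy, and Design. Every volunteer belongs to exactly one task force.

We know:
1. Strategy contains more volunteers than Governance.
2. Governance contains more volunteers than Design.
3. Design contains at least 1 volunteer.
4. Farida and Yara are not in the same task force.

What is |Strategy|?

3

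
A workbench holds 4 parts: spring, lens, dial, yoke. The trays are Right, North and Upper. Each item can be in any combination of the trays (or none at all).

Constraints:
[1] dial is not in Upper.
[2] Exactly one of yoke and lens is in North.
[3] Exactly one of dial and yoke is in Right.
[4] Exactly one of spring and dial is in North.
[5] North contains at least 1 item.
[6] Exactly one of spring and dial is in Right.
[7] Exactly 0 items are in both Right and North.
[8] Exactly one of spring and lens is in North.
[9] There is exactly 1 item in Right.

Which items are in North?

North = {spring, yoke}

From (1): dial ∉ Upper.
Suppose spring ∉ North: no assignment then satisfies all the clues, so spring ∈ North.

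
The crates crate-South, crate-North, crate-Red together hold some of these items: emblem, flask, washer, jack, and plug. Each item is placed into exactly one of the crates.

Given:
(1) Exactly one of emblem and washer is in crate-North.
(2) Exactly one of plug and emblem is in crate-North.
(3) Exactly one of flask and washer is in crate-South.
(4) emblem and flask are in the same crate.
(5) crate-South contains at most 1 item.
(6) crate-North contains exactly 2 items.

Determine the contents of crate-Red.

crate-Red = {jack, plug}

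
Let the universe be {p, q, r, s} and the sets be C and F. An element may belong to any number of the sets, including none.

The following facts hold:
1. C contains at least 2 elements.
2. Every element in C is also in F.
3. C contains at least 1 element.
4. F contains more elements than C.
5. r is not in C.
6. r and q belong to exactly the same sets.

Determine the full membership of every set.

C = {p, s}; F = {p, q, r, s}

From (5): r ∉ C.
(6): q matches r: q ∉ C.
(1): only 2 candidates remain for C, so all are in.
(2) with p ∈ C: p ∈ F.
(2) with s ∈ C: s ∈ F.
Suppose q ∉ F: no assignment then satisfies all the clues, so q ∈ F.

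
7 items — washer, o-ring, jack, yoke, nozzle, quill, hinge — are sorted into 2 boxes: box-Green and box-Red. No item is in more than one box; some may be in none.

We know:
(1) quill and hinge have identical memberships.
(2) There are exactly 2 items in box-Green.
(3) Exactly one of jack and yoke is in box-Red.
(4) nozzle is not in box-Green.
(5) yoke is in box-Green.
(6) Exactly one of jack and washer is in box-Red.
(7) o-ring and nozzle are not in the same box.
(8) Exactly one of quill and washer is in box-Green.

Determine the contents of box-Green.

box-Green = {washer, yoke}

From (4): nozzle ∉ box-Green.
From (5): yoke ∈ box-Green.
(3) (exactly one): jack ∈ box-Red.
(6) (exactly one): washer ∉ box-Red.
Suppose washer ∉ box-Green: no assignment then satisfies all the clues, so washer ∈ box-Green.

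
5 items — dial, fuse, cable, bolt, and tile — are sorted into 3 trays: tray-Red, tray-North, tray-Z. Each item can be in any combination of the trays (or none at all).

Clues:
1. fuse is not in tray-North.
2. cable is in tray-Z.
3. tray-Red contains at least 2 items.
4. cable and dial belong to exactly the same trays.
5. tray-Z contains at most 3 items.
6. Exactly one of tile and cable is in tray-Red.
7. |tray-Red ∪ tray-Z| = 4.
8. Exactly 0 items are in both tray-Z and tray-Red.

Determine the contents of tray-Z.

tray-Z = {cable, dial}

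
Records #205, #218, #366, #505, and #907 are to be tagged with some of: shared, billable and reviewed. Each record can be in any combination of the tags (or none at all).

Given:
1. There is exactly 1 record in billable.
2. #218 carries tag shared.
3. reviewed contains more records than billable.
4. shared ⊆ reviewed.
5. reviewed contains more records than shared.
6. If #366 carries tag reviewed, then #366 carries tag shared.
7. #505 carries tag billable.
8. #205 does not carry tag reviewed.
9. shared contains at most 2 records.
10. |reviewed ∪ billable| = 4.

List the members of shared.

From (2): #218 ∈ shared.
From (7): #505 ∈ billable.
From (8): #205 ∉ reviewed.
(1): billable already has 1, so the rest are out.
(4) contrapositive: #205 ∉ shared.
(4) with #218 ∈ shared: #218 ∈ reviewed.
Suppose #366 ∉ shared: no assignment then satisfies all the clues, so #366 ∈ shared.

shared = {#218, #366}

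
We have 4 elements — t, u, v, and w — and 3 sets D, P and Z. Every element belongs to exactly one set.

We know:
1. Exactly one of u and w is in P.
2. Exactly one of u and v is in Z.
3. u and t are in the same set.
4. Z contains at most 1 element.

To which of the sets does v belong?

v: Z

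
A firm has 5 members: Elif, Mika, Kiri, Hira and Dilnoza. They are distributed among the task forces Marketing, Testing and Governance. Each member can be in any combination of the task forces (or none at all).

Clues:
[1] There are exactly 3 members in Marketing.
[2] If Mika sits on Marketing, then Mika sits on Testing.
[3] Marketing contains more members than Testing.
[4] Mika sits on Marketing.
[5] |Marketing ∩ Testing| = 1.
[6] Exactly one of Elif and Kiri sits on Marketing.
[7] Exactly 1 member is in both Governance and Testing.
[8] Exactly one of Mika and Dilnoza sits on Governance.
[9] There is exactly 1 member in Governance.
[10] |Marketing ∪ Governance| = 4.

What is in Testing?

Testing = {Dilnoza, Mika}

From (4): Mika ∈ Marketing.
(2): Mika ∈ Testing.
Suppose Elif ∈ Testing: no assignment then satisfies all the clues, so Elif ∉ Testing.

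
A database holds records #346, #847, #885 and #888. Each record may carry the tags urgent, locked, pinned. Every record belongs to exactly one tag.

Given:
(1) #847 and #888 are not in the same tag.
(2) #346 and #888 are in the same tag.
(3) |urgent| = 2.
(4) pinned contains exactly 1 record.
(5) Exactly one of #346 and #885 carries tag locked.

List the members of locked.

locked = {#885}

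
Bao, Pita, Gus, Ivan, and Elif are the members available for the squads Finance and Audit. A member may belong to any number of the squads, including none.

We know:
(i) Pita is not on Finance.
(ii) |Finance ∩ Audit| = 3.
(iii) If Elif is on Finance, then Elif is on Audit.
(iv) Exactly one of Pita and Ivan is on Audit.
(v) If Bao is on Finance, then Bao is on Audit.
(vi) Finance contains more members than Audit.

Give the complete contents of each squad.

Finance = {Bao, Elif, Gus, Ivan}; Audit = {Bao, Elif, Ivan}

From (i): Pita ∉ Finance.
Suppose Bao ∉ Finance: no assignment then satisfies all the clues, so Bao ∈ Finance.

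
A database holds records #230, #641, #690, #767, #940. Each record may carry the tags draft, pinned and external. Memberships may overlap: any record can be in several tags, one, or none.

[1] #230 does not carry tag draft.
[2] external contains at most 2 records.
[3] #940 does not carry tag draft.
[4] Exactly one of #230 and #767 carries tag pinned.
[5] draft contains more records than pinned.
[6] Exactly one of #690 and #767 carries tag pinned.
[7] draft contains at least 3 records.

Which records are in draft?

draft = {#641, #690, #767}

From (1): #230 ∉ draft.
From (3): #940 ∉ draft.
(7): only 3 candidates remain for draft, so all are in.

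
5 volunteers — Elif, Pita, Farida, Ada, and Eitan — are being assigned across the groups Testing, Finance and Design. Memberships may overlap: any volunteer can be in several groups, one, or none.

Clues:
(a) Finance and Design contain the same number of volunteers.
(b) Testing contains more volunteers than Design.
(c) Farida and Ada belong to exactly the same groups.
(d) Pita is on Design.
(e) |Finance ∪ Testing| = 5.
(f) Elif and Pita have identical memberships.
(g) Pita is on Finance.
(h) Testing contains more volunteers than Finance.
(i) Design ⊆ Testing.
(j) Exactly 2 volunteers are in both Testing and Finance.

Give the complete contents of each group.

Testing = {Ada, Eitan, Elif, Farida, Pita}; Finance = {Elif, Pita}; Design = {Elif, Pita}

From (d): Pita ∈ Design.
From (g): Pita ∈ Finance.
(f): Elif matches Pita: Elif ∈ Finance.
(f): Elif matches Pita: Elif ∈ Design.
(i) with Elif ∈ Design: Elif ∈ Testing.
(i) with Pita ∈ Design: Pita ∈ Testing.
Suppose Farida ∉ Testing: no assignment then satisfies all the clues, so Farida ∈ Testing.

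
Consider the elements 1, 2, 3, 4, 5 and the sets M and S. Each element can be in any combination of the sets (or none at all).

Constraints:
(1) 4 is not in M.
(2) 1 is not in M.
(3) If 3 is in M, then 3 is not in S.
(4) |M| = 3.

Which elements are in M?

M = {2, 3, 5}

From (1): 4 ∉ M.
From (2): 1 ∉ M.
(4): only 3 candidates remain for M, so all are in.
(3): 3 ∉ S.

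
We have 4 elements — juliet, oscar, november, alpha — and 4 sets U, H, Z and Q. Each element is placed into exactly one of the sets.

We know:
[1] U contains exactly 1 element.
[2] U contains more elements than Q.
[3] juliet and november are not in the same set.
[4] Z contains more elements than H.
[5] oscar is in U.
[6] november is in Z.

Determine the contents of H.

H = {juliet}

From (5): oscar ∈ U.
From (6): november ∈ Z.
(1): U already has 1, so the rest are out.
(3): juliet ∉ Z.
Suppose juliet ∉ H: no assignment then satisfies all the clues, so juliet ∈ H.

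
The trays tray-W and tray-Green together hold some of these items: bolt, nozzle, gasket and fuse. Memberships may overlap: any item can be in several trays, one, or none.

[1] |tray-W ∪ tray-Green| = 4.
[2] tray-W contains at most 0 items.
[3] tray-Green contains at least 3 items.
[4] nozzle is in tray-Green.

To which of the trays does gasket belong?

gasket: tray-Green

From (4): nozzle ∈ tray-Green.
(2): tray-W already has 0, so the rest are out.
Suppose gasket ∉ tray-Green: no assignment then satisfies all the clues, so gasket ∈ tray-Green.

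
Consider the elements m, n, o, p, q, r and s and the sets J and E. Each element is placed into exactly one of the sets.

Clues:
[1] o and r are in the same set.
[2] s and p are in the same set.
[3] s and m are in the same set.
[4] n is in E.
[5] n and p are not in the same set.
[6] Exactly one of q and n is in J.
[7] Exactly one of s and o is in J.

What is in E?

E = {n, o, r}

From (4): n ∈ E.
(5): p ∉ E.
(6) (exactly one): q ∈ J.
Only one set left: p ∈ J.
(2): s matches p: s ∈ J.
(3): m matches s: m ∈ J.
(7) (exactly one): o ∉ J.
Only one set left: o ∈ E.
(1): r matches o: r ∉ J.
(1): r matches o: r ∈ E.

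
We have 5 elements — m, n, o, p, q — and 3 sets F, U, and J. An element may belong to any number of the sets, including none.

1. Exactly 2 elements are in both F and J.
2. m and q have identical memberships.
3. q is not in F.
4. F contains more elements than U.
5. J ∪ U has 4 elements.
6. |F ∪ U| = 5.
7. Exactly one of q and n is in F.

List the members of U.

U = {m, q}

From (3): q ∉ F.
(2): m matches q: m ∉ F.
(7) (exactly one): n ∈ F.
Suppose m ∉ U: no assignment then satisfies all the clues, so m ∈ U.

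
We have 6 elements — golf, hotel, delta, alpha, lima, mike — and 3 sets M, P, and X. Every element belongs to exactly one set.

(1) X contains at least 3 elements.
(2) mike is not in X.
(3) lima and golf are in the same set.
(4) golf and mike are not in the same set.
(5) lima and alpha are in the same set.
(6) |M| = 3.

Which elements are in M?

M = {delta, hotel, mike}

From (2): mike ∉ X.
Suppose golf ∈ M: no assignment then satisfies all the clues, so golf ∉ M.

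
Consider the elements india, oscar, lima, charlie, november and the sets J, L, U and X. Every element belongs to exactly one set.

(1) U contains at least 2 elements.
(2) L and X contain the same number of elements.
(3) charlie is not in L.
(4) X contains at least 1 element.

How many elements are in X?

1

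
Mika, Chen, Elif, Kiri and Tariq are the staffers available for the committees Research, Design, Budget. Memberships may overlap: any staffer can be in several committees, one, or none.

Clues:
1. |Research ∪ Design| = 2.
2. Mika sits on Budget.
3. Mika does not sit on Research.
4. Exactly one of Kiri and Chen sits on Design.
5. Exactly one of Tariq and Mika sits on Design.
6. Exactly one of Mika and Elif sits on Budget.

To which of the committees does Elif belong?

Elif: none

From (2): Mika ∈ Budget.
From (3): Mika ∉ Research.
(6) (exactly one): Elif ∉ Budget.
Suppose Elif ∈ Research: no assignment then satisfies all the clues, so Elif ∉ Research.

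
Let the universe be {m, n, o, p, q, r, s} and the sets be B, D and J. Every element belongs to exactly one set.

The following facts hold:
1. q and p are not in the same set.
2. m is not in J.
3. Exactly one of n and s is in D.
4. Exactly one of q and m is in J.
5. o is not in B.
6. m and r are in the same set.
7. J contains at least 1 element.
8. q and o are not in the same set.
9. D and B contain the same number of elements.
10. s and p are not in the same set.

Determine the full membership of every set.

B = {m, r, s}; D = {n, o, p}; J = {q}

From (2): m ∉ J.
From (5): o ∉ B.
(4) (exactly one): q ∈ J.
(6): r matches m: r ∉ J.
(8): o ∉ J.
Only one set left: o ∈ D.
(1): p ∉ J.
Suppose m ∉ B: no assignment then satisfies all the clues, so m ∈ B.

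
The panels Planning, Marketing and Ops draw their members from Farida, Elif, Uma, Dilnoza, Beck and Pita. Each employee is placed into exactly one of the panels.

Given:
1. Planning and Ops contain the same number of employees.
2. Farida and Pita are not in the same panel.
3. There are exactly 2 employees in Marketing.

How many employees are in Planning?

2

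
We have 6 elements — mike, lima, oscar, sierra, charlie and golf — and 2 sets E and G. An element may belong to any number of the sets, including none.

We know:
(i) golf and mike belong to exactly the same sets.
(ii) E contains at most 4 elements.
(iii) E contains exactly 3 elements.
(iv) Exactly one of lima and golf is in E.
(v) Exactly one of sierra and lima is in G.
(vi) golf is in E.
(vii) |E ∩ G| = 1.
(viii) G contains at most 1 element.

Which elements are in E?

E = {golf, mike, sierra}

From (vi): golf ∈ E.
(i): mike matches golf: mike ∈ E.
(iv) (exactly one): lima ∉ E.
Suppose oscar ∈ E: no assignment then satisfies all the clues, so oscar ∉ E.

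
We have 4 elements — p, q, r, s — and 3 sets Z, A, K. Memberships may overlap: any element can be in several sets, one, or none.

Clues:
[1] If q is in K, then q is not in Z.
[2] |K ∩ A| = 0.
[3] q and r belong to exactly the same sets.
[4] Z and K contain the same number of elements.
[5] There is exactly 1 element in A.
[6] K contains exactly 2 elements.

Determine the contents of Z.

Z = {p, s}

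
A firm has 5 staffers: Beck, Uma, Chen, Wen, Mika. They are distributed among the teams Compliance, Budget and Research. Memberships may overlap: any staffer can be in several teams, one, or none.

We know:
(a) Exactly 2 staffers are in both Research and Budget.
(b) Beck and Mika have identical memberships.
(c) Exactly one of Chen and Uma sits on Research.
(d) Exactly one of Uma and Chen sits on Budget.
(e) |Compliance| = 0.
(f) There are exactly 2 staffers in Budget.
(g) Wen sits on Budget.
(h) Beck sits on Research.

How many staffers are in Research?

4

From (g): Wen ∈ Budget.
From (h): Beck ∈ Research.
(b): Mika matches Beck: Mika ∈ Research.
(e): Compliance already has 0, so the rest are out.
Suppose Beck ∈ Budget: no assignment then satisfies all the clues, so Beck ∉ Budget.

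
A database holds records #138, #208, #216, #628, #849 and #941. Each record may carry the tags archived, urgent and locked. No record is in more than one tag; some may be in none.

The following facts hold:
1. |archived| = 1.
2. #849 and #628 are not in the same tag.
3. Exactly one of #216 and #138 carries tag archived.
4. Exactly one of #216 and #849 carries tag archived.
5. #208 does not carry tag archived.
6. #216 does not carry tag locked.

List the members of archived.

archived = {#216}

From (5): #208 ∉ archived.
From (6): #216 ∉ locked.
Suppose #138 ∈ archived: no assignment then satisfies all the clues, so #138 ∉ archived.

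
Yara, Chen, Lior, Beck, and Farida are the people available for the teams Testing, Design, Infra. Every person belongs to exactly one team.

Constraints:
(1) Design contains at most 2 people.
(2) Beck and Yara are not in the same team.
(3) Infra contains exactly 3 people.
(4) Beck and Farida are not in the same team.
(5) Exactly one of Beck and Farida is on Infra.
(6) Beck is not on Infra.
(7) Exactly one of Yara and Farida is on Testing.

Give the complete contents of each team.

Testing = {Yara}; Design = {Beck}; Infra = {Chen, Farida, Lior}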